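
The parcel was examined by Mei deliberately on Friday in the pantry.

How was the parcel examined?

'deliberately' marks the manner of the examining event.

deliberately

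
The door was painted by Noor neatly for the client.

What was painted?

'the door' marks the patient of the painting event.

the door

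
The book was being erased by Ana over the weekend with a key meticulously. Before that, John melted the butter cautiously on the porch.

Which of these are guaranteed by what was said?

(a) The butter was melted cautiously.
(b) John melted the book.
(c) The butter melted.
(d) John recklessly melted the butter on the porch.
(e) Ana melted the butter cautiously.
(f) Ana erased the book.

(a), (c)

(a) Entailed — every conjunct here is already in the original melting event.
(b) Not entailed — John melted the butter, not the book; the book belongs to the erasing event.
(c) Entailed — 'John melted the butter' is causative; it entails the inchoative 'the butter melted'.
(d) Not entailed — 'recklessly' adds a manner not in (and inconsistent with) the original.
(e) Not entailed — the passage has John melting the butter, not Ana.
(f) Not entailed — 'was erasing' is progressive on an accomplishment; it does not entail the completed 'erased'.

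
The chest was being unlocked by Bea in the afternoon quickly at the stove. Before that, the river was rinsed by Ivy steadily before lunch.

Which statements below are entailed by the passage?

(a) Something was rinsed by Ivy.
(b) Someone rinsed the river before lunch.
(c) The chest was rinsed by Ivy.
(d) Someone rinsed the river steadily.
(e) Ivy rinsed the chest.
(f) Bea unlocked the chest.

(a), (b), (d)

(a) Entailed — this follows by dropping conjuncts from the rinsing event's description.
(b) Entailed — the original entails any weakening of itself; this just drops 'steadily' and generalizes the agent.
(c) Not entailed — Ivy rinsed the river, not the chest; the chest belongs to the unlocking event.
(d) Entailed — every conjunct here is already in the original rinsing event.
(e) Not entailed — Ivy rinsed the river, not the chest; the chest belongs to the unlocking event.
(f) Not entailed — 'was unlocking' is progressive on an accomplishment; it does not entail the completed 'unlocked'.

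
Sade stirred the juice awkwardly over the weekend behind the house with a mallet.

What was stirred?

the juice

'the juice' marks the patient of the stirring event.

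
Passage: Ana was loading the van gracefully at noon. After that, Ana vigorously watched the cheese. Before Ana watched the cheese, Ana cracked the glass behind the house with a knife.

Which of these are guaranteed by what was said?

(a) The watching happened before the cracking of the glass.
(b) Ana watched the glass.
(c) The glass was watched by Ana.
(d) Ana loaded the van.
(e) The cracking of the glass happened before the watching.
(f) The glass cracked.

(e), (f)

(a) Not entailed — the narrative places the cracking before the watching, not after.
(b) Not entailed — Ana watched the cheese, not the glass; the glass belongs to the cracking event.
(c) Not entailed — Ana watched the cheese, not the glass; the glass belongs to the cracking event.
(d) Not entailed — 'was loading' is progressive on an accomplishment; it does not entail the completed 'loaded'.
(e) Entailed — the narrative places the cracking before the watching.
(f) Entailed — 'Ana cracked the glass' is causative; it entails the inchoative 'the glass cracked'.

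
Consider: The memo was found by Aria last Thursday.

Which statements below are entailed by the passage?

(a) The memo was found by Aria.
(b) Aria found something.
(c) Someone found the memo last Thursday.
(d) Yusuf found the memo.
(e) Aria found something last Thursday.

(a), (b), (c), (e)

(a) Entailed — this follows by dropping conjuncts from the finding event's description.
(b) Entailed — the original entails any weakening of itself; this just drops 'last Thursday' and generalizes the patient.
(c) Entailed — the original entails any weakening of itself; this just generalizes the agent.
(d) Not entailed — the passage has Aria finding the memo, not Yusuf.
(e) Entailed — generalizing the patient leaves a sub-description the original still satisfies.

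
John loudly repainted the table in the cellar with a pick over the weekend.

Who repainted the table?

John

'John' marks the agent of the repainting event.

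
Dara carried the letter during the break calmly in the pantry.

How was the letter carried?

'calmly' marks the manner of the carrying event.

calmly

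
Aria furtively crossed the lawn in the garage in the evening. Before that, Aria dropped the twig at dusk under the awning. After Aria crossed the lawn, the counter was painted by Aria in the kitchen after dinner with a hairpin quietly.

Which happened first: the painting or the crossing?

The connectives place the crossing before the painting.

the crossing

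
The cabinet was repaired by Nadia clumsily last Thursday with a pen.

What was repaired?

'the cabinet' marks the patient of the repairing event.

the cabinet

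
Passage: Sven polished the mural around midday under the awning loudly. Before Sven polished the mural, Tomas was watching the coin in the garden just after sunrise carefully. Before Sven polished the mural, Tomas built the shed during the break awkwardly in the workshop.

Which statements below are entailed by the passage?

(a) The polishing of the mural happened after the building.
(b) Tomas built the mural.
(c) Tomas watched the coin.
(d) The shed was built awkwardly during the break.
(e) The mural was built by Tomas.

(a) Entailed — the narrative places the building before the polishing.
(b) Not entailed — Tomas built the shed, not the mural; the mural belongs to the polishing event.
(c) Entailed — 'watch' is an activity; 'was watching' entails that some watching happened, so 'watched' holds.
(d) Entailed — the original entails any weakening of itself; this just drops 'in the workshop' and generalizes the agent.
(e) Not entailed — Tomas built the shed, not the mural; the mural belongs to the polishing event.

(a), (c), (d)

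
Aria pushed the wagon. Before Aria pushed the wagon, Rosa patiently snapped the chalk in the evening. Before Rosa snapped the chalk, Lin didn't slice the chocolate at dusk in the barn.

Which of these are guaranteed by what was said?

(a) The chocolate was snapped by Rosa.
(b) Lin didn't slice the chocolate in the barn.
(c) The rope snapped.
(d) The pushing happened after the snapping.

(d)

(a) Not entailed — Rosa snapped the chalk, not the chocolate; the chocolate belongs to the slicing event.
(b) Not entailed — dropping 'at dusk' under negation is not valid — the original leaves open that Lin sliced the chocolate some other way.
(c) Not entailed — the chalk is what snapped, not the rope.
(d) Entailed — the narrative places the snapping before the pushing.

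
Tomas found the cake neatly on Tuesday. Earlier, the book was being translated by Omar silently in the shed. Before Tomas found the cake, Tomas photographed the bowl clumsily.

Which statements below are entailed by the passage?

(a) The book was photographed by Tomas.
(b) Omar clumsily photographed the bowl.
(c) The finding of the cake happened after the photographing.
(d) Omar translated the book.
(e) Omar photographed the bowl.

(c)

(a) Not entailed — Tomas photographed the bowl, not the book; the book belongs to the translating event.
(b) Not entailed — the passage has Tomas photographing the bowl, not Omar.
(c) Entailed — the narrative places the photographing before the finding.
(d) Not entailed — 'was translating' is progressive on an accomplishment; it does not entail the completed 'translated'.
(e) Not entailed — the passage has Tomas photographing the bowl, not Omar.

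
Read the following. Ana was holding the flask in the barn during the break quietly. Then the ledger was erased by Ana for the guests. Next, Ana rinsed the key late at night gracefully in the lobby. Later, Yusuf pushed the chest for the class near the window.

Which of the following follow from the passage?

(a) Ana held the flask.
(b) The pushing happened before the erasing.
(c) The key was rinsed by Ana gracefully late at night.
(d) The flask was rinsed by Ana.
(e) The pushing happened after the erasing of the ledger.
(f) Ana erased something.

(a) Entailed — 'hold' is an activity; 'was holding' entails that some holding happened, so 'held' holds.
(b) Not entailed — the narrative places the erasing before the pushing, not after.
(c) Entailed — every conjunct here is already in the original rinsing event.
(d) Not entailed — Ana rinsed the key, not the flask; the flask belongs to the holding event.
(e) Entailed — the narrative places the erasing before the pushing.
(f) Entailed — the original entails any weakening of itself; this just drops 'for the guests' and generalizes the patient.

(a), (c), (e), (f)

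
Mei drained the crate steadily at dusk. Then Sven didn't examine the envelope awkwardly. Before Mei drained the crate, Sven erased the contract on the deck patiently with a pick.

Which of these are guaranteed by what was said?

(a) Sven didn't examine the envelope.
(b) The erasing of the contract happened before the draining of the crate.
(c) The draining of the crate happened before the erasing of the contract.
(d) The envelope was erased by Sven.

(a) Not entailed — dropping 'awkwardly' under negation is not valid — the original leaves open that Sven examined the envelope some other way.
(b) Entailed — the narrative places the erasing before the draining.
(c) Not entailed — the narrative places the erasing before the draining, not after.
(d) Not entailed — Sven erased the contract, not the envelope; the envelope belongs to the examining event.

(b)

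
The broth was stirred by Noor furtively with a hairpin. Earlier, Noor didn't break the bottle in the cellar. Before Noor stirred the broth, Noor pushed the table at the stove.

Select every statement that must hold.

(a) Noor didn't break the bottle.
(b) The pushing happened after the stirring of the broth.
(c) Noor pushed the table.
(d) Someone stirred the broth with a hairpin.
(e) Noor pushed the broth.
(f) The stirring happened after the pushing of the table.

(c), (d), (f)

(a) Not entailed — dropping 'in the cellar' under negation is not valid — the original leaves open that Noor broke the bottle some other way.
(b) Not entailed — the narrative places the pushing before the stirring, not after.
(c) Entailed — every conjunct here is already in the original pushing event.
(d) Entailed — dropping 'furtively' and generalizing the agent leaves a sub-description the original still satisfies.
(e) Not entailed — Noor pushed the table, not the broth; the broth belongs to the stirring event.
(f) Entailed — the narrative places the pushing before the stirring.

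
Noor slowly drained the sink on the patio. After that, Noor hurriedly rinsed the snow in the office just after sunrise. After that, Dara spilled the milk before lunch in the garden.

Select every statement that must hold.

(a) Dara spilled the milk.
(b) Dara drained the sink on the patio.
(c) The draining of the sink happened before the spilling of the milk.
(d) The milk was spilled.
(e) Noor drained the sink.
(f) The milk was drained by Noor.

(a) Entailed — every conjunct here is already in the original spilling event.
(b) Not entailed — the passage has Noor draining the sink, not Dara.
(c) Entailed — the narrative places the draining before the spilling.
(d) Entailed — every conjunct here is already in the original spilling event.
(e) Entailed — dropping 'on the patio', 'slowly' leaves a sub-description the original still satisfies.
(f) Not entailed — Noor drained the sink, not the milk; the milk belongs to the spilling event.

(a), (c), (d), (e)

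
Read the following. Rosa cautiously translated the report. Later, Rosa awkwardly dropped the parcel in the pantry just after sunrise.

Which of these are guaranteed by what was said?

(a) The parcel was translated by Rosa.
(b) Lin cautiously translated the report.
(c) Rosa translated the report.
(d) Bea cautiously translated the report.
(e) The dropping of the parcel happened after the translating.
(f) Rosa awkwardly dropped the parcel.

(a) Not entailed — Rosa translated the report, not the parcel; the parcel belongs to the dropping event.
(b) Not entailed — the passage has Rosa translating the report, not Lin.
(c) Entailed — every conjunct here is already in the original translating event.
(d) Not entailed — the passage has Rosa translating the report, not Bea.
(e) Entailed — the narrative places the translating before the dropping.
(f) Entailed — every conjunct here is already in the original dropping event.

(c), (e), (f)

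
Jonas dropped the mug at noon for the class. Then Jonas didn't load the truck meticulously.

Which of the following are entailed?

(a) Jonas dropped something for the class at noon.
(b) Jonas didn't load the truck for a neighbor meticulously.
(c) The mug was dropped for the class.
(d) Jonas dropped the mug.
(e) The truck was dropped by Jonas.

(a) Entailed — every conjunct here is already in the original dropping event.
(b) Entailed — under negation, adding a further restriction is entailed: if no such loading event occurred, none occurred for a neighbor either.
(c) Entailed — the original entails any weakening of itself; this just drops 'at noon' and generalizes the agent.
(d) Entailed — dropping 'for the class', 'at noon' leaves a sub-description the original still satisfies.
(e) Not entailed — Jonas dropped the mug, not the truck; the truck belongs to the loading event.

(a), (b), (c), (d)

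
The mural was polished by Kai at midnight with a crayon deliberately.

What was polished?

'the mural' marks the patient of the polishing event.

the mural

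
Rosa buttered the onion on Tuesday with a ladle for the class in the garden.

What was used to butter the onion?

'with a ladle' marks the instrument of the buttering event.

a ladle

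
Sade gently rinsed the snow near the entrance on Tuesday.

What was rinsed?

'the snow' marks the patient of the rinsing event.

the snow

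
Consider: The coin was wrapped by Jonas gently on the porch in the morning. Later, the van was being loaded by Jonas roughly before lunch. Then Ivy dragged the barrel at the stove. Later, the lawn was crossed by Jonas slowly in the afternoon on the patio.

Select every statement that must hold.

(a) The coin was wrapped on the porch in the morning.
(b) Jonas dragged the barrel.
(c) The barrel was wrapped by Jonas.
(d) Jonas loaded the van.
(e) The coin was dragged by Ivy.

(a)

(a) Entailed — this follows by dropping conjuncts from the wrapping event's description.
(b) Not entailed — the passage has Ivy dragging the barrel, not Jonas.
(c) Not entailed — Jonas wrapped the coin, not the barrel; the barrel belongs to the dragging event.
(d) Not entailed — 'was loading' is progressive on an accomplishment; it does not entail the completed 'loaded'.
(e) Not entailed — Ivy dragged the barrel, not the coin; the coin belongs to the wrapping event.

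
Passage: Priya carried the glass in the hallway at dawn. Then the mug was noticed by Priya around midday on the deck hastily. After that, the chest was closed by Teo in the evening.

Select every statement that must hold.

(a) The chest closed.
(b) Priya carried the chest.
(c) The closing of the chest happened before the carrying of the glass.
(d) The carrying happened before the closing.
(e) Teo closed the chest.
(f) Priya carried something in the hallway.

(a), (d), (e), (f)

(a) Entailed — 'Teo closed the chest' is causative; it entails the inchoative 'the chest closed'.
(b) Not entailed — Priya carried the glass, not the chest; the chest belongs to the closing event.
(c) Not entailed — the narrative places the carrying before the closing, not after.
(d) Entailed — the narrative places the carrying before the closing.
(e) Entailed — this follows by dropping conjuncts from the closing event's description.
(f) Entailed — this follows by dropping conjuncts from the carrying event's description.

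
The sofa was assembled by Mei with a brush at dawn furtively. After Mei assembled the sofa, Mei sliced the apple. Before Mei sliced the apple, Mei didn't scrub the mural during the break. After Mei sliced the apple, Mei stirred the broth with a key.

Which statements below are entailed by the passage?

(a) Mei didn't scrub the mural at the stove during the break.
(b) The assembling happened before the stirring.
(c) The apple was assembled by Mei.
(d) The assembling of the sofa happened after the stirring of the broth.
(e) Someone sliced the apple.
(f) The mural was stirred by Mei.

(a), (b), (e)

(a) Entailed — under negation, adding a further restriction is entailed: if no such scrubbing event occurred, none occurred at the stove either.
(b) Entailed — the narrative places the assembling before the stirring.
(c) Not entailed — Mei assembled the sofa, not the apple; the apple belongs to the slicing event.
(d) Not entailed — the narrative places the assembling before the stirring, not after.
(e) Entailed — this follows by dropping conjuncts from the slicing event's description.
(f) Not entailed — Mei stirred the broth, not the mural; the mural belongs to the scrubbing event.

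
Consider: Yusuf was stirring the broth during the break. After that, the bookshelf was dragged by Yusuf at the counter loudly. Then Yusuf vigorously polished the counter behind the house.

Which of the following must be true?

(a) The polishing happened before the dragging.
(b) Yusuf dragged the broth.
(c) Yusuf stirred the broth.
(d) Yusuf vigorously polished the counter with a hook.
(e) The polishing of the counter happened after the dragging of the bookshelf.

(c), (e)

(a) Not entailed — the narrative places the dragging before the polishing, not after.
(b) Not entailed — Yusuf dragged the bookshelf, not the broth; the broth belongs to the stirring event.
(c) Entailed — 'stir' is an activity; 'was stirring' entails that some stirring happened, so 'stirred' holds.
(d) Not entailed — 'with a hook' adds information not in the original event.
(e) Entailed — the narrative places the dragging before the polishing.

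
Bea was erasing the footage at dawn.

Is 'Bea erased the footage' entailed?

no

'was erasing' is progressive; for an accomplishment like 'erase the footage', it doesn't entail completion.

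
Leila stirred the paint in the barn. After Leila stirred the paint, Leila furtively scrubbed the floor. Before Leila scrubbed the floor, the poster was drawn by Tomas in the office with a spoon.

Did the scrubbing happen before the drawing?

no

The narrative orders the drawing before the scrubbing.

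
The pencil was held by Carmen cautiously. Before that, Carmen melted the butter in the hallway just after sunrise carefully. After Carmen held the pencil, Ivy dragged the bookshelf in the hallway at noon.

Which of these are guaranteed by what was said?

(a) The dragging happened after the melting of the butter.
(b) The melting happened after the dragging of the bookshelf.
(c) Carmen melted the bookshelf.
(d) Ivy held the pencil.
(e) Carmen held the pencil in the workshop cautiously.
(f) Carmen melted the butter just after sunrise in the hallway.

(a) Entailed — the narrative places the melting before the dragging.
(b) Not entailed — the narrative places the melting before the dragging, not after.
(c) Not entailed — Carmen melted the butter, not the bookshelf; the bookshelf belongs to the dragging event.
(d) Not entailed — the passage has Carmen holding the pencil, not Ivy.
(e) Not entailed — 'in the workshop' adds information not in the original event.
(f) Entailed — every conjunct here is already in the original melting event.

(a), (f)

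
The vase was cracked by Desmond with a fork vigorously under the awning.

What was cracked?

'the vase' marks the patient of the cracking event.

the vase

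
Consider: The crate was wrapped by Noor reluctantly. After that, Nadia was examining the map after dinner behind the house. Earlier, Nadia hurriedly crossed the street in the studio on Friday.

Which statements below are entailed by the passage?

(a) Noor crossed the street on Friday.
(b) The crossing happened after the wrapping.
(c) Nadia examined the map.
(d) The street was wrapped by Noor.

(c)

(a) Not entailed — the passage has Nadia crossing the street, not Noor.
(b) Not entailed — the narrative doesn't order the wrapping relative to the crossing.
(c) Entailed — 'examine' is an activity; 'was examining' entails that some examining happened, so 'examined' holds.
(d) Not entailed — Noor wrapped the crate, not the street; the street belongs to the crossing event.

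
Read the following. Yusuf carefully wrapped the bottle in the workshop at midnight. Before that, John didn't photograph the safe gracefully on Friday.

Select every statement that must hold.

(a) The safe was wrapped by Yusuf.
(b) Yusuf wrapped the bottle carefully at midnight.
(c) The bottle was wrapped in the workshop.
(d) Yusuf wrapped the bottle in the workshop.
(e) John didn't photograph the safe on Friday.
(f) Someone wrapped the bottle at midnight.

(b), (c), (d), (f)

(a) Not entailed — Yusuf wrapped the bottle, not the safe; the safe belongs to the photographing event.
(b) Entailed — this follows by dropping conjuncts from the wrapping event's description.
(c) Entailed — the original entails any weakening of itself; this just drops 'carefully', 'at midnight' and generalizes the agent.
(d) Entailed — every conjunct here is already in the original wrapping event.
(e) Not entailed — dropping 'gracefully' under negation is not valid — the original leaves open that John photographed the safe some other way.
(f) Entailed — this follows by dropping conjuncts from the wrapping event's description.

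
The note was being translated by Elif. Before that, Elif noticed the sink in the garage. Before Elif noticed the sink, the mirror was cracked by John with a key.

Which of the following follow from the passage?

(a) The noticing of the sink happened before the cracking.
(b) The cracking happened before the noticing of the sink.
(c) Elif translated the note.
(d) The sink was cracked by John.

(b)

(a) Not entailed — the narrative places the cracking before the noticing, not after.
(b) Entailed — the narrative places the cracking before the noticing.
(c) Not entailed — 'was translating' is progressive on an accomplishment; it does not entail the completed 'translated'.
(d) Not entailed — John cracked the mirror, not the sink; the sink belongs to the noticing event.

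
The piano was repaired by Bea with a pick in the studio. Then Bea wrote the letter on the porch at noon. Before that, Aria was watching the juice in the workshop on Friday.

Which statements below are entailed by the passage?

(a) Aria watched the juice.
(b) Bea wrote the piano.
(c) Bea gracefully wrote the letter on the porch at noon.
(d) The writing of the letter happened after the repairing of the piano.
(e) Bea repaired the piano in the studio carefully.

(a), (d)

(a) Entailed — 'watch' is an activity; 'was watching' entails that some watching happened, so 'watched' holds.
(b) Not entailed — Bea wrote the letter, not the piano; the piano belongs to the repairing event.
(c) Not entailed — 'gracefully' adds information not in the original event.
(d) Entailed — the narrative places the repairing before the writing.
(e) Not entailed — 'carefully' adds information not in the original event.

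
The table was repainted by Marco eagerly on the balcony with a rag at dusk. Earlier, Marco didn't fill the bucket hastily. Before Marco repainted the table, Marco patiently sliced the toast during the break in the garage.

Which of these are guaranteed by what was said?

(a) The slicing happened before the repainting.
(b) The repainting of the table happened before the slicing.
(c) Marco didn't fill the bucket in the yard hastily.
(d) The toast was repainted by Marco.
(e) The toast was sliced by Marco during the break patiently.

(a), (c), (e)

(a) Entailed — the narrative places the slicing before the repainting.
(b) Not entailed — the narrative places the slicing before the repainting, not after.
(c) Entailed — under negation, adding a further restriction is entailed: if no such filling event occurred, none occurred in the yard either.
(d) Not entailed — Marco repainted the table, not the toast; the toast belongs to the slicing event.
(e) Entailed — this follows by dropping conjuncts from the slicing event's description.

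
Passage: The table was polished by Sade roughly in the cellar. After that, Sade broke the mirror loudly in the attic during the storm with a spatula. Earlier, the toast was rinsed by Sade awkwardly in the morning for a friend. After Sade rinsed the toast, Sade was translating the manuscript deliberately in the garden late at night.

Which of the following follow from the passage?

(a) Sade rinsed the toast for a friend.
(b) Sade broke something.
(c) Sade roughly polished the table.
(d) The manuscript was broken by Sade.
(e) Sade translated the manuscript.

(a) Entailed — every conjunct here is already in the original rinsing event.
(b) Entailed — every conjunct here is already in the original breaking event.
(c) Entailed — this follows by dropping conjuncts from the polishing event's description.
(d) Not entailed — Sade broke the mirror, not the manuscript; the manuscript belongs to the translating event.
(e) Not entailed — 'was translating' is progressive on an accomplishment; it does not entail the completed 'translated'.

(a), (b), (c)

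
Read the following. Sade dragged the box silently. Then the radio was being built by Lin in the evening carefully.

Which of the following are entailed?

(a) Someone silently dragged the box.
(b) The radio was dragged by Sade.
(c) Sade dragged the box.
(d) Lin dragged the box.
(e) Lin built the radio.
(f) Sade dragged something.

(a), (c), (f)

(a) Entailed — the original entails any weakening of itself; this just generalizes the agent.
(b) Not entailed — Sade dragged the box, not the radio; the radio belongs to the building event.
(c) Entailed — dropping 'silently' leaves a sub-description the original still satisfies.
(d) Not entailed — the passage has Sade dragging the box, not Lin.
(e) Not entailed — 'was building' is progressive on an accomplishment; it does not entail the completed 'built'.
(f) Entailed — this follows by dropping conjuncts from the dragging event's description.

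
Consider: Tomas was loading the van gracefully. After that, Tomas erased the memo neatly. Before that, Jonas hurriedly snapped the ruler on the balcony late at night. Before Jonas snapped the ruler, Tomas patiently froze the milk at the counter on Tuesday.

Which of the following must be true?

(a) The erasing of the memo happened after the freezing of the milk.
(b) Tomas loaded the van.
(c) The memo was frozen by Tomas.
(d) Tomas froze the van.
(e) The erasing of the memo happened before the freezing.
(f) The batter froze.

(a)

(a) Entailed — the narrative places the freezing before the erasing.
(b) Not entailed — 'was loading' is progressive on an accomplishment; it does not entail the completed 'loaded'.
(c) Not entailed — Tomas froze the milk, not the memo; the memo belongs to the erasing event.
(d) Not entailed — Tomas froze the milk, not the van; the van belongs to the loading event.
(e) Not entailed — the narrative places the freezing before the erasing, not after.
(f) Not entailed — the milk is what froze, not the batter.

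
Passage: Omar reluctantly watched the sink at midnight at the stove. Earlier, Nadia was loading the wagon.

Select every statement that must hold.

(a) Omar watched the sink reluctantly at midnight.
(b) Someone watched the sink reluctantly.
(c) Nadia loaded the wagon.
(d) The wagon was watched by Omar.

(a) Entailed — dropping 'at the stove' leaves a sub-description the original still satisfies.
(b) Entailed — the original entails any weakening of itself; this just drops 'at the stove', 'at midnight' and generalizes the agent.
(c) Not entailed — 'was loading' is progressive on an accomplishment; it does not entail the completed 'loaded'.
(d) Not entailed — Omar watched the sink, not the wagon; the wagon belongs to the loading event.

(a), (b)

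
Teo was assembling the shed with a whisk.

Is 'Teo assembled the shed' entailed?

no

'was assembling' is progressive; for an accomplishment like 'assemble the shed', it doesn't entail completion.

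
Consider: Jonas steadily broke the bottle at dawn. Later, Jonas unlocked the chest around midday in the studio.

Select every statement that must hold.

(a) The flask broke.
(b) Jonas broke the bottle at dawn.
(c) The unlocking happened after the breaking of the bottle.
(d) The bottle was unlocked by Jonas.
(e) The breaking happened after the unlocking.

(b), (c)

(a) Not entailed — the bottle is what broke, not the flask.
(b) Entailed — dropping 'steadily' leaves a sub-description the original still satisfies.
(c) Entailed — the narrative places the breaking before the unlocking.
(d) Not entailed — Jonas unlocked the chest, not the bottle; the bottle belongs to the breaking event.
(e) Not entailed — the narrative places the breaking before the unlocking, not after.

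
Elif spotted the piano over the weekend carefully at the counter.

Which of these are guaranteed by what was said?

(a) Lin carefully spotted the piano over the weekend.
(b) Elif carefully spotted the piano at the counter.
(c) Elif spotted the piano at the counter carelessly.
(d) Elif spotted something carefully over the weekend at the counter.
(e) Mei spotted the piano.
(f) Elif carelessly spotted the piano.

(b), (d)

(a) Not entailed — the passage has Elif spotting the piano, not Lin.
(b) Entailed — every conjunct here is already in the original spotting event.
(c) Not entailed — 'carelessly' adds a manner not in (and inconsistent with) the original.
(d) Entailed — the original entails any weakening of itself; this just generalizes the patient.
(e) Not entailed — the passage has Elif spotting the piano, not Mei.
(f) Not entailed — 'carelessly' adds a manner not in (and inconsistent with) the original.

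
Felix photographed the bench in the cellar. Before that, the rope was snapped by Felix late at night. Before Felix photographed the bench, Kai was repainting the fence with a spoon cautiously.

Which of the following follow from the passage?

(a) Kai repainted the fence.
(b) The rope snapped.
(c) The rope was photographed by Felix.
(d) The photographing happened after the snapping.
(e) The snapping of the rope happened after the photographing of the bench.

(a) Not entailed — 'was repainting' is progressive on an accomplishment; it does not entail the completed 'repainted'.
(b) Entailed — 'Felix snapped the rope' is causative; it entails the inchoative 'the rope snapped'.
(c) Not entailed — Felix photographed the bench, not the rope; the rope belongs to the snapping event.
(d) Entailed — the narrative places the snapping before the photographing.
(e) Not entailed — the narrative places the snapping before the photographing, not after.

(b), (d)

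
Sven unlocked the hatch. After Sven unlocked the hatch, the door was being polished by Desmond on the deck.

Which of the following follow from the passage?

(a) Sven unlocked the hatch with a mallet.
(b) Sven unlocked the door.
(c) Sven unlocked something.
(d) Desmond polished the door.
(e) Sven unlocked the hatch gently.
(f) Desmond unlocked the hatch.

(a) Not entailed — 'with a mallet' adds information not in the original event.
(b) Not entailed — Sven unlocked the hatch, not the door; the door belongs to the polishing event.
(c) Entailed — every conjunct here is already in the original unlocking event.
(d) Entailed — 'polish' is an activity; 'was polishing' entails that some polishing happened, so 'polished' holds.
(e) Not entailed — 'gently' adds information not in the original event.
(f) Not entailed — the passage has Sven unlocking the hatch, not Desmond.

(c), (d)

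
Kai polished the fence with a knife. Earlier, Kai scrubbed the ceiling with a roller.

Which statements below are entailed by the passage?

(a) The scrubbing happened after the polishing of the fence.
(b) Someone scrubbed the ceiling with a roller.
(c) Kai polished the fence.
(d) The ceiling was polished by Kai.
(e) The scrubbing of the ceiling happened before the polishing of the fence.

(b), (c), (e)

(a) Not entailed — the narrative places the scrubbing before the polishing, not after.
(b) Entailed — the original entails any weakening of itself; this just generalizes the agent.
(c) Entailed — every conjunct here is already in the original polishing event.
(d) Not entailed — Kai polished the fence, not the ceiling; the ceiling belongs to the scrubbing event.
(e) Entailed — the narrative places the scrubbing before the polishing.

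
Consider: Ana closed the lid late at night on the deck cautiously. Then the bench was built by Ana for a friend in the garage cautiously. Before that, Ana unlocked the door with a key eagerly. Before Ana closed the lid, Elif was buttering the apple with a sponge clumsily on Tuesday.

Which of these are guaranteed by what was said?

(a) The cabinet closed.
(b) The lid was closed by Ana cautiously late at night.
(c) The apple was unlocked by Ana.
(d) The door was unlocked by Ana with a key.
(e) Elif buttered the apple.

(a) Not entailed — the lid is what closed, not the cabinet.
(b) Entailed — dropping 'on the deck' leaves a sub-description the original still satisfies.
(c) Not entailed — Ana unlocked the door, not the apple; the apple belongs to the buttering event.
(d) Entailed — this follows by dropping conjuncts from the unlocking event's description.
(e) Not entailed — 'was buttering' is progressive on an accomplishment; it does not entail the completed 'buttered'.

(b), (d)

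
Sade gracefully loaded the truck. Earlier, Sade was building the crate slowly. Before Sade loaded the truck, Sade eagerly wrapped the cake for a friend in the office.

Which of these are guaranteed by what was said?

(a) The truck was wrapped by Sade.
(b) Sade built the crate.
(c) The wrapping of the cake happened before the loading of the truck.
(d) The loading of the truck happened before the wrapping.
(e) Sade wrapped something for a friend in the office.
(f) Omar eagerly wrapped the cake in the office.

(a) Not entailed — Sade wrapped the cake, not the truck; the truck belongs to the loading event.
(b) Not entailed — 'was building' is progressive on an accomplishment; it does not entail the completed 'built'.
(c) Entailed — the narrative places the wrapping before the loading.
(d) Not entailed — the narrative places the wrapping before the loading, not after.
(e) Entailed — every conjunct here is already in the original wrapping event.
(f) Not entailed — the passage has Sade wrapping the cake, not Omar.

(c), (e)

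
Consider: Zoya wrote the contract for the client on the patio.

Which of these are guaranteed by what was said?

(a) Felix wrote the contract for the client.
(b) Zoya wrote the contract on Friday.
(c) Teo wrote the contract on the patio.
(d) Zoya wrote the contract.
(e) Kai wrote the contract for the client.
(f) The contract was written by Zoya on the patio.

(a) Not entailed — the passage has Zoya writing the contract, not Felix.
(b) Not entailed — 'on Friday' adds information not in the original event.
(c) Not entailed — the passage has Zoya writing the contract, not Teo.
(d) Entailed — this follows by dropping conjuncts from the writing event's description.
(e) Not entailed — the passage has Zoya writing the contract, not Kai.
(f) Entailed — the original entails any weakening of itself; this just drops 'for the client'.

(d), (f)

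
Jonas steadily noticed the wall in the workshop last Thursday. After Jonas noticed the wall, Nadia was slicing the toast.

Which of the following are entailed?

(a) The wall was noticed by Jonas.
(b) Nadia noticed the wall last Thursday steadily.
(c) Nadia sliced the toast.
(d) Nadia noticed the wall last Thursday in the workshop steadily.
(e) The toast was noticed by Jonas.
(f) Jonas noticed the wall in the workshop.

(a), (f)

(a) Entailed — the original entails any weakening of itself; this just drops 'in the workshop', 'steadily', 'last Thursday'.
(b) Not entailed — the passage has Jonas noticing the wall, not Nadia.
(c) Not entailed — 'was slicing' is progressive on an accomplishment; it does not entail the completed 'sliced'.
(d) Not entailed — the passage has Jonas noticing the wall, not Nadia.
(e) Not entailed — Jonas noticed the wall, not the toast; the toast belongs to the slicing event.
(f) Entailed — every conjunct here is already in the original noticing event.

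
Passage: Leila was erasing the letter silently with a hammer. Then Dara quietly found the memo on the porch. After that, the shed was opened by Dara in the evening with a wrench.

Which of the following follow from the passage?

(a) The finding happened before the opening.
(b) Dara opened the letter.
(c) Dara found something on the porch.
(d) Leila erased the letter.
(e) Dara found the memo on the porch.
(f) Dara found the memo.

(a) Entailed — the narrative places the finding before the opening.
(b) Not entailed — Dara opened the shed, not the letter; the letter belongs to the erasing event.
(c) Entailed — the original entails any weakening of itself; this just drops 'quietly' and generalizes the patient.
(d) Not entailed — 'was erasing' is progressive on an accomplishment; it does not entail the completed 'erased'.
(e) Entailed — this follows by dropping conjuncts from the finding event's description.
(f) Entailed — the original entails any weakening of itself; this just drops 'quietly', 'on the porch'.

(a), (c), (e), (f)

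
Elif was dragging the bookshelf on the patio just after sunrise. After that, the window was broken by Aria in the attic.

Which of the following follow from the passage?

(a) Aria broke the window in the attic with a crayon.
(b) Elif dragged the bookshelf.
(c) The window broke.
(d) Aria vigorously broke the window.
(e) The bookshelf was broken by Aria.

(b), (c)

(a) Not entailed — 'with a crayon' adds information not in the original event.
(b) Entailed — 'drag' is an activity; 'was dragging' entails that some dragging happened, so 'dragged' holds.
(c) Entailed — 'Aria broke the window' is causative; it entails the inchoative 'the window broke'.
(d) Not entailed — 'vigorously' adds information not in the original event.
(e) Not entailed — Aria broke the window, not the bookshelf; the bookshelf belongs to the dragging event.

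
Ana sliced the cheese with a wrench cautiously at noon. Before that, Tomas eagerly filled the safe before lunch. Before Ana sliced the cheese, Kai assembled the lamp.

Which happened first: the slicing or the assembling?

The connectives place the assembling before the slicing.

the assembling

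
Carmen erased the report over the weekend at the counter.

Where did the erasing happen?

'at the counter' marks the location of the erasing event.

at the counter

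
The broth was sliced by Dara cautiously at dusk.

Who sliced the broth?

Dara

'Dara' marks the agent of the slicing event.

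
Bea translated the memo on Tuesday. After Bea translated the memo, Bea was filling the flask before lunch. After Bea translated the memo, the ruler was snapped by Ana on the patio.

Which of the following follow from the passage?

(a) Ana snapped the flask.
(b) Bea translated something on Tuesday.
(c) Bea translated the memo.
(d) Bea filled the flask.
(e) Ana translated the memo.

(b), (c)

(a) Not entailed — Ana snapped the ruler, not the flask; the flask belongs to the filling event.
(b) Entailed — this follows by dropping conjuncts from the translating event's description.
(c) Entailed — this follows by dropping conjuncts from the translating event's description.
(d) Not entailed — 'was filling' is progressive on an accomplishment; it does not entail the completed 'filled'.
(e) Not entailed — the passage has Bea translating the memo, not Ana.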